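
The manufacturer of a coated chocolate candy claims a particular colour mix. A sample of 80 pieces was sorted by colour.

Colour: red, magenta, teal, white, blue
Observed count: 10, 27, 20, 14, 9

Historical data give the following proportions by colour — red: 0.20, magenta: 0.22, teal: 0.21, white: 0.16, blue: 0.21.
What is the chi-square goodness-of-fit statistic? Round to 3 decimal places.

11.614

Expected counts E_i = n·p_i: 80×0.20 = 16, 80×0.22 = 17.6, 80×0.21 = 16.8, 80×0.16 = 12.8, 80×0.21 = 16.8.
cat          O        E   (O−E)²/E
red         10       16     2.2500
magenta     27     17.6     5.0205
teal        20     16.8     0.6095
white       14     12.8     0.1125
blue         9     16.8     3.6214
Sum = 11.614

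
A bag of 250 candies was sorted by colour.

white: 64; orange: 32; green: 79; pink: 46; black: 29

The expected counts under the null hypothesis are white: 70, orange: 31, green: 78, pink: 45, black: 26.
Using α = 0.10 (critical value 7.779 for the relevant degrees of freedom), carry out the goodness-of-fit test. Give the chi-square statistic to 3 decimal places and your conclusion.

0.928; do not reject

χ² = (64−70)²/70 + (32−31)²/31 + (79−78)²/78 + (46−45)²/45 + (29−26)²/26
   = 0.5143 + 0.0323 + 0.0128 + 0.0222 + 0.3462
Sum = 0.928
df = 4. Since 0.928 < 7.779, we do not reject H₀.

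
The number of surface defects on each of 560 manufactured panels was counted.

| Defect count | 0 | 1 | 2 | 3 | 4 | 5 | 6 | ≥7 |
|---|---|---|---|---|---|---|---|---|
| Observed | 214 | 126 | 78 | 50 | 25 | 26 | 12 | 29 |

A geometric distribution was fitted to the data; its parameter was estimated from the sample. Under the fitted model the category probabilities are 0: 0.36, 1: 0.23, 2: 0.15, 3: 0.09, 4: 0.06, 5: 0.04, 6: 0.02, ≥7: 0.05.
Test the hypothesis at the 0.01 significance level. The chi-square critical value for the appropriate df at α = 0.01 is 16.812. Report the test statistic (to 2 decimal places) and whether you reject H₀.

4.13; do not reject

Expected counts E_i = n·p_i: 560×0.36 = 201.6, 560×0.23 = 128.8, 560×0.15 = 84, 560×0.09 = 50.4, 560×0.06 = 33.6, 560×0.04 = 22.4, 560×0.02 = 11.2, 560×0.05 = 28.
cat         O        E   (O−E)²/E
0         214    201.6      0.763
1         126    128.8      0.061
2          78       84      0.429
3          50     50.4      0.003
4          25     33.6      2.201
5          26     22.4      0.579
6          12     11.2      0.057
≥7         29       28      0.036
Sum = 4.13
df = 6. Since 4.13 < 16.812, we do not reject H₀.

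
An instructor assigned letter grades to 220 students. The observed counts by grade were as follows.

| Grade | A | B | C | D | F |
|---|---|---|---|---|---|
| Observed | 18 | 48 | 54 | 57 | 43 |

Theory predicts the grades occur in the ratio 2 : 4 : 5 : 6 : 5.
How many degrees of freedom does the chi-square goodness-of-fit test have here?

There are k = 5 categories and no parameters were estimated from the data, so df = 5 − 1 = 4.

4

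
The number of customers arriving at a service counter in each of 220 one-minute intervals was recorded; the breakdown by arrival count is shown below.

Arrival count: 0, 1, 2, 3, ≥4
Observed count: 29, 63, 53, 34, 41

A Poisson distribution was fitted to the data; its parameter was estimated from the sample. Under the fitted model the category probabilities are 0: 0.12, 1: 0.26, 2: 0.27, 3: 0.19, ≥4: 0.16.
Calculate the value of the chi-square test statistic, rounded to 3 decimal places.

Expected counts E_i = n·p_i: 220×0.12 = 26.4, 220×0.26 = 57.2, 220×0.27 = 59.4, 220×0.19 = 41.8, 220×0.16 = 35.2.
0: (29 − 26.4)²/26.4 = 6.76/26.4 = 0.2561
1: (63 − 57.2)²/57.2 = 33.64/57.2 = 0.5881
2: (53 − 59.4)²/59.4 = 40.96/59.4 = 0.6896
3: (34 − 41.8)²/41.8 = 60.84/41.8 = 1.4555
≥4: (41 − 35.2)²/35.2 = 33.64/35.2 = 0.9557
Sum = 3.945

3.945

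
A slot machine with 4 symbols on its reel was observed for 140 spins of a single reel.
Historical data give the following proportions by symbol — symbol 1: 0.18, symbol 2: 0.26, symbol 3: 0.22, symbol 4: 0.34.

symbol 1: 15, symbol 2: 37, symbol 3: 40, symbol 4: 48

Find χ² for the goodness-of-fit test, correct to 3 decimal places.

6.890

Expected counts E_i = n·p_i: 140×0.18 = 25.2, 140×0.26 = 36.4, 140×0.22 = 30.8, 140×0.34 = 47.6.
cat           O        E   (O−E)²/E
symbol 1     15     25.2     4.1286
symbol 2     37     36.4     0.0099
symbol 3     40     30.8     2.7481
symbol 4     48     47.6     0.0034
Sum = 6.890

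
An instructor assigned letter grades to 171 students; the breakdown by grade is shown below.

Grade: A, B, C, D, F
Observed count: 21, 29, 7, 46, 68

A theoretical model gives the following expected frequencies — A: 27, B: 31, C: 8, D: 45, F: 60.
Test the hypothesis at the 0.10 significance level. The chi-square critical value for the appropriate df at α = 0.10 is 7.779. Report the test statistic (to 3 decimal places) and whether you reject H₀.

cat         O        E   (O−E)²/E
A          21       27     1.3333
B          29       31     0.1290
C           7        8     0.1250
D          46       45     0.0222
F          68       60     1.0667
Sum = 2.676
df = 4. Since 2.676 < 7.779, we do not reject H₀.

2.676; do not reject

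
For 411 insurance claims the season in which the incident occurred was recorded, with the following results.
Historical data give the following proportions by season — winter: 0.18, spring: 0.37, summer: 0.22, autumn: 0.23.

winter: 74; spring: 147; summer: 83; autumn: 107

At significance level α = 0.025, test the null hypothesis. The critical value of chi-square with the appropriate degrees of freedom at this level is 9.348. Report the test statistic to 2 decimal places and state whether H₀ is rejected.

Expected counts E_i = n·p_i: 411×0.18 = 73.98, 411×0.37 = 152.07, 411×0.22 = 90.42, 411×0.23 = 94.53.
cat         O        E   (O−E)²/E
winter     74    73.98      0.000
spring    147   152.07      0.169
summer     83    90.42      0.609
autumn    107    94.53      1.645
Sum = 2.42
df = 3. Since 2.42 < 9.348, we do not reject H₀.

2.42; do not reject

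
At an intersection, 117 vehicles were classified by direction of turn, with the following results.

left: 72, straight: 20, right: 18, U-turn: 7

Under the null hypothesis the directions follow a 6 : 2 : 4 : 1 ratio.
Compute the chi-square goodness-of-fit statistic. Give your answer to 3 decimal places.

15.667

Ratio total = 13. Expected counts: 117×6/13 = 54, 117×2/13 = 18, 117×4/13 = 36, 117×1/13 = 9.
left: (72 − 54)²/54 = 324/54 = 6.0000
straight: (20 − 18)²/18 = 4/18 = 0.2222
right: (18 − 36)²/36 = 324/36 = 9.0000
U-turn: (7 − 9)²/9 = 4/9 = 0.4444
Sum = 15.667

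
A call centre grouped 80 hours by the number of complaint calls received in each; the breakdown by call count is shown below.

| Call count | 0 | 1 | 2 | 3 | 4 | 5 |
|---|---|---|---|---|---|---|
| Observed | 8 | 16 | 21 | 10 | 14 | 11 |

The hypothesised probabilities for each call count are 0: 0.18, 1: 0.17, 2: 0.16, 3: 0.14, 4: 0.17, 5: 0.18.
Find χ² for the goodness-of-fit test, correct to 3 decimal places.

Expected counts E_i = n·p_i: 80×0.18 = 14.4, 80×0.17 = 13.6, 80×0.16 = 12.8, 80×0.14 = 11.2, 80×0.17 = 13.6, 80×0.18 = 14.4.
cat         O        E   (O−E)²/E
0           8     14.4     2.8444
1          16     13.6     0.4235
2          21     12.8     5.2531
3          10     11.2     0.1286
4          14     13.6     0.0118
5          11     14.4     0.8028
Sum = 9.464

9.464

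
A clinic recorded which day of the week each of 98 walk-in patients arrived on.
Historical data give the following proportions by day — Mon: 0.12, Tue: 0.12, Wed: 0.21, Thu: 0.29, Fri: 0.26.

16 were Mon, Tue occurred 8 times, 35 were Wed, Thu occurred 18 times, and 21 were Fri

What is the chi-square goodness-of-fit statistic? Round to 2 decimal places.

17.44

Expected counts E_i = n·p_i: 98×0.12 = 11.76, 98×0.12 = 11.76, 98×0.21 = 20.58, 98×0.29 = 28.42, 98×0.26 = 25.48.
Mon: (16 − 11.76)²/11.76 = 17.9776/11.76 = 1.529
Tue: (8 − 11.76)²/11.76 = 14.1376/11.76 = 1.202
Wed: (35 − 20.58)²/20.58 = 207.9364/20.58 = 10.104
Thu: (18 − 28.42)²/28.42 = 108.5764/28.42 = 3.820
Fri: (21 − 25.48)²/25.48 = 20.0704/25.48 = 0.788
Sum = 17.44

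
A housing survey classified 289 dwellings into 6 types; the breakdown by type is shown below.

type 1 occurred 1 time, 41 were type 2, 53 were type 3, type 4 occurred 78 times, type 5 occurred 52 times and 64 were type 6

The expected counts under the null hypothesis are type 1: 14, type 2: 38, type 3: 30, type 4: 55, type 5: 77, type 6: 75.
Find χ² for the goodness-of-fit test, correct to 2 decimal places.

type 1: (1 − 14)²/14 = 169/14 = 12.071
type 2: (41 − 38)²/38 = 9/38 = 0.237
type 3: (53 − 30)²/30 = 529/30 = 17.633
type 4: (78 − 55)²/55 = 529/55 = 9.618
type 5: (52 − 77)²/77 = 625/77 = 8.117
type 6: (64 − 75)²/75 = 121/75 = 1.613
Sum = 49.29

49.29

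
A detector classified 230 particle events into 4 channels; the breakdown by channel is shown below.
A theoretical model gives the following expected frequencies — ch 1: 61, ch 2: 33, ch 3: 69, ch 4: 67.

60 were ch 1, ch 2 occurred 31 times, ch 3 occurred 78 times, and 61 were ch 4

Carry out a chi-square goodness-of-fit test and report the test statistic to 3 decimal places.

1.849

ch 1: (60 − 61)²/61 = 1/61 = 0.0164
ch 2: (31 − 33)²/33 = 4/33 = 0.1212
ch 3: (78 − 69)²/69 = 81/69 = 1.1739
ch 4: (61 − 67)²/67 = 36/67 = 0.5373
Sum = 1.849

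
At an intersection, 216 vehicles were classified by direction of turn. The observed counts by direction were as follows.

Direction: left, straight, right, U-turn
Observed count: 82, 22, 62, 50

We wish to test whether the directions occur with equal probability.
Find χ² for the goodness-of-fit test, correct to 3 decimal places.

34.963

Under H₀ each category has probability 1/4, so each expected count is 216/4 = 54.
left: (82 − 54)²/54 = 784/54 = 14.5185
straight: (22 − 54)²/54 = 1024/54 = 18.9630
right: (62 − 54)²/54 = 64/54 = 1.1852
U-turn: (50 − 54)²/54 = 16/54 = 0.2963
Sum = 34.963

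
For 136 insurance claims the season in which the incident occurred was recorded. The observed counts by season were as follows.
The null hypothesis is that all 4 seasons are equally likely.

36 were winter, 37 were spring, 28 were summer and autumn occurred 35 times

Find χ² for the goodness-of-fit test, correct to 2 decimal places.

Under H₀ each category has probability 1/4, so each expected count is 136/4 = 34.
χ² = (36−34)²/34 + (37−34)²/34 + (28−34)²/34 + (35−34)²/34
   = 0.118 + 0.265 + 1.059 + 0.029
Sum = 1.47

1.47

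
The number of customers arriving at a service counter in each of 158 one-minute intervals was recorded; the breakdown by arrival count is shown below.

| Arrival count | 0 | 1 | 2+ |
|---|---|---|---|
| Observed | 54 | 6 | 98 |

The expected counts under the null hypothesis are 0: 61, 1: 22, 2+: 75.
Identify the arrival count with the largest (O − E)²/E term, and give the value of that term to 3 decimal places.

1, 11.636

χ² = (54−61)²/61 + (6−22)²/22 + (98−75)²/75
   = 0.8033 + 11.6364 + 7.0533
The largest term is for 1: 11.636.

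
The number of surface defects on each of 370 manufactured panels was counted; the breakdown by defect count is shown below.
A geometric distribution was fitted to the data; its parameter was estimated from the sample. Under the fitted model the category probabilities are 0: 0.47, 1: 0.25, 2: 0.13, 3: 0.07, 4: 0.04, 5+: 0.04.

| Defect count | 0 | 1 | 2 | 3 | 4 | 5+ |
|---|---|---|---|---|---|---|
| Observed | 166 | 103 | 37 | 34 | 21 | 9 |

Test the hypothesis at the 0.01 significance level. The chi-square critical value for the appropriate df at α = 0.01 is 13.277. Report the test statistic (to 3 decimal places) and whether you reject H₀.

11.516; do not reject

Expected counts E_i = n·p_i: 370×0.47 = 173.9, 370×0.25 = 92.5, 370×0.13 = 48.1, 370×0.07 = 25.9, 370×0.04 = 14.8, 370×0.04 = 14.8.
χ² = (166−173.9)²/173.9 + (103−92.5)²/92.5 + (37−48.1)²/48.1 + (34−25.9)²/25.9 + (21−14.8)²/14.8 + (9−14.8)²/14.8
   = 0.3589 + 1.1919 + 2.5615 + 2.5332 + 2.5973 + 2.2730
Sum = 11.516
df = 4. Since 11.516 < 13.277, we do not reject H₀.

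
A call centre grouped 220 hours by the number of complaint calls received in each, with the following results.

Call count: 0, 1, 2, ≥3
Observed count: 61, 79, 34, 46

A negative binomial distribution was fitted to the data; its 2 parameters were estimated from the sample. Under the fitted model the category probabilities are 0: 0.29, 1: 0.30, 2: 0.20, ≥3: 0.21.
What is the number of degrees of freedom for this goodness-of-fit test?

There are k = 4 categories and 2 parameters estimated from the data, so df = 4 − 1 − 2 = 1.

1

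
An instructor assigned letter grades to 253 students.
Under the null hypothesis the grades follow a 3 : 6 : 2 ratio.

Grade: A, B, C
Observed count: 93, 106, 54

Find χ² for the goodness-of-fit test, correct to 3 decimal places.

17.159

Ratio total = 11. Expected counts: 253×3/11 = 69, 253×6/11 = 138, 253×2/11 = 46.
χ² = (93−69)²/69 + (106−138)²/138 + (54−46)²/46
   = 8.3478 + 7.4203 + 1.3913
Sum = 17.159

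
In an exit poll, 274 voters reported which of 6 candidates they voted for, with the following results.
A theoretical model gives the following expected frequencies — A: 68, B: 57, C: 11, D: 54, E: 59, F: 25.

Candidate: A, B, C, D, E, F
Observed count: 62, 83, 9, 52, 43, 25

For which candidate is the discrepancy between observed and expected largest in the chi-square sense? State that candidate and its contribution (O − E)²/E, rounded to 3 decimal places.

A: (62 − 68)²/68 = 36/68 = 0.5294
B: (83 − 57)²/57 = 676/57 = 11.8596
C: (9 − 11)²/11 = 4/11 = 0.3636
D: (52 − 54)²/54 = 4/54 = 0.0741
E: (43 − 59)²/59 = 256/59 = 4.3390
F: (25 − 25)²/25 = 0/25 = 0.0000
The largest term is for B: 11.860.

B, 11.860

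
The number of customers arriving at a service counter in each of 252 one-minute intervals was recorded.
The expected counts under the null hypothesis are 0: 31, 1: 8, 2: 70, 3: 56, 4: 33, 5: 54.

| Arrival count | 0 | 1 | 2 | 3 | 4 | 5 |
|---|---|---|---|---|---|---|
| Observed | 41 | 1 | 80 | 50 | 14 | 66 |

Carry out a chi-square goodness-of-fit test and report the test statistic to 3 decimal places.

25.028

0: (41 − 31)²/31 = 100/31 = 3.2258
1: (1 − 8)²/8 = 49/8 = 6.1250
2: (80 − 70)²/70 = 100/70 = 1.4286
3: (50 − 56)²/56 = 36/56 = 0.6429
4: (14 − 33)²/33 = 361/33 = 10.9394
5: (66 − 54)²/54 = 144/54 = 2.6667
Sum = 25.028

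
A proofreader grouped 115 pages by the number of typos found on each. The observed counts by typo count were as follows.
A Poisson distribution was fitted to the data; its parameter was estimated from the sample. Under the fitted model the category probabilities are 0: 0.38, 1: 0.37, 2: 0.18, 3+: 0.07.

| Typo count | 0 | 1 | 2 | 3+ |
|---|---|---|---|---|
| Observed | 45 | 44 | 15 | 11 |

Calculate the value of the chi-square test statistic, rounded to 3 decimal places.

Expected counts E_i = n·p_i: 115×0.38 = 43.7, 115×0.37 = 42.55, 115×0.18 = 20.7, 115×0.07 = 8.05.
cat         O        E   (O−E)²/E
0          45     43.7     0.0387
1          44    42.55     0.0494
2          15     20.7     1.5696
3+         11     8.05     1.0811
Sum = 2.739

2.739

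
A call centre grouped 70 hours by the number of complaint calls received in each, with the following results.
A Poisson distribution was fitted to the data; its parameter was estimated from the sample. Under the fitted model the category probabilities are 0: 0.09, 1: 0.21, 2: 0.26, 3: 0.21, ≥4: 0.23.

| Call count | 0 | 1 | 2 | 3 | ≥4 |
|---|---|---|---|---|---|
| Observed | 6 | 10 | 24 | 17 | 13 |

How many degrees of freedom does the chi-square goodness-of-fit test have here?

3

There are k = 5 categories and 1 parameter estimated from the data, so df = 5 − 1 − 1 = 3.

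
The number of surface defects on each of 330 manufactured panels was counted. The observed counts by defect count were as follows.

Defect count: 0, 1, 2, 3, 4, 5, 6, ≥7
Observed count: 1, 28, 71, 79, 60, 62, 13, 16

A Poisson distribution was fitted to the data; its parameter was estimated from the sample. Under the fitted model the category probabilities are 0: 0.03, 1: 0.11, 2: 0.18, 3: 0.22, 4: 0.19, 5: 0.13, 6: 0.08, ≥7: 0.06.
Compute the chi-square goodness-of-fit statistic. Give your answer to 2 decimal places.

28.88

Expected counts E_i = n·p_i: 330×0.03 = 9.9, 330×0.11 = 36.3, 330×0.18 = 59.4, 330×0.22 = 72.6, 330×0.19 = 62.7, 330×0.13 = 42.9, 330×0.08 = 26.4, 330×0.06 = 19.8.
cat         O        E   (O−E)²/E
0           1      9.9      8.001
1          28     36.3      1.898
2          71     59.4      2.265
3          79     72.6      0.564
4          60     62.7      0.116
5          62     42.9      8.504
6          13     26.4      6.802
≥7         16     19.8      0.729
Sum = 28.88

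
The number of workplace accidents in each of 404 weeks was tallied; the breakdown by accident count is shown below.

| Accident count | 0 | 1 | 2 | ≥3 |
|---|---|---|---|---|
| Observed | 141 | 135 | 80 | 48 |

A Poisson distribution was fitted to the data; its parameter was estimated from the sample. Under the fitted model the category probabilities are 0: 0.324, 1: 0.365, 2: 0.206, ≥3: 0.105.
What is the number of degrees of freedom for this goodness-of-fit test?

2

There are k = 4 categories and 1 parameter estimated from the data, so df = 4 − 1 − 1 = 2.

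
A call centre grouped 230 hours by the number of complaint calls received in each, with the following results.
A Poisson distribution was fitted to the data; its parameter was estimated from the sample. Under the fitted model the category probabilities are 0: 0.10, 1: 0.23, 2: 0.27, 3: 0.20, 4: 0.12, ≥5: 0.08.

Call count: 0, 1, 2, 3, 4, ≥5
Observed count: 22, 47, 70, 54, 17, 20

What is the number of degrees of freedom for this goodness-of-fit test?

There are k = 6 categories and 1 parameter estimated from the data, so df = 6 − 1 − 1 = 4.

4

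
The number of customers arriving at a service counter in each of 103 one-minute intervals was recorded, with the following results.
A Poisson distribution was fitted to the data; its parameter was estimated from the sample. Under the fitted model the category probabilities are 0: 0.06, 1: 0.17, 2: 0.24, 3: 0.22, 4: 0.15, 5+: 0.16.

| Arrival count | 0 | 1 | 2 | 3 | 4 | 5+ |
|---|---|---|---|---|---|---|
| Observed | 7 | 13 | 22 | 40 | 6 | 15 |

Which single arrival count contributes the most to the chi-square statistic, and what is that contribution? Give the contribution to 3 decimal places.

3, 13.269

Expected counts E_i = n·p_i: 103×0.06 = 6.18, 103×0.17 = 17.51, 103×0.24 = 24.72, 103×0.22 = 22.66, 103×0.15 = 15.45, 103×0.16 = 16.48.
χ² = (7−6.18)²/6.18 + (13−17.51)²/17.51 + (22−24.72)²/24.72 + (40−22.66)²/22.66 + (6−15.45)²/15.45 + (15−16.48)²/16.48
   = 0.1088 + 1.1616 + 0.2993 + 13.2690 + 5.7801 + 0.1329
The largest term is for 3: 13.269.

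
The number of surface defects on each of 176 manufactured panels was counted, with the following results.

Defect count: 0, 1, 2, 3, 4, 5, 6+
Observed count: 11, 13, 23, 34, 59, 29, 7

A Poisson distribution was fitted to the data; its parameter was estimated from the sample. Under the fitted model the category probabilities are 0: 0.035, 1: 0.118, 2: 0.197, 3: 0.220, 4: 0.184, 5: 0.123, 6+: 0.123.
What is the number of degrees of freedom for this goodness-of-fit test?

There are k = 7 categories and 1 parameter estimated from the data, so df = 7 − 1 − 1 = 5.

5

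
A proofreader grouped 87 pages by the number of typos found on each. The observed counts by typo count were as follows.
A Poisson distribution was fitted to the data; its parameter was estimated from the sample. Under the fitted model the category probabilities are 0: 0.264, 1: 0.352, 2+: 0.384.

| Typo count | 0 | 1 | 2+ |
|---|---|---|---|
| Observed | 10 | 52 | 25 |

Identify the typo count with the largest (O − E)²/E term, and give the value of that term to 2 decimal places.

Expected counts E_i = n·p_i: 87×0.264 = 22.968, 87×0.352 = 30.624, 87×0.384 = 33.408.
cat         O        E   (O−E)²/E
0          10   22.968      7.322
1          52   30.624     14.921
2+         25   33.408      2.116
The largest term is for 1: 14.92.

1, 14.92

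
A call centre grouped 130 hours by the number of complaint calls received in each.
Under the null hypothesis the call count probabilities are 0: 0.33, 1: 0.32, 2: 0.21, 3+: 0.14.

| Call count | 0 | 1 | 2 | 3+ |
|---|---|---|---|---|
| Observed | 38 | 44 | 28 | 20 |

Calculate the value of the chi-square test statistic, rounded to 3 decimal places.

0.894

Expected counts E_i = n·p_i: 130×0.33 = 42.9, 130×0.32 = 41.6, 130×0.21 = 27.3, 130×0.14 = 18.2.
χ² = (38−42.9)²/42.9 + (44−41.6)²/41.6 + (28−27.3)²/27.3 + (20−18.2)²/18.2
   = 0.5597 + 0.1385 + 0.0179 + 0.1780
Sum = 0.894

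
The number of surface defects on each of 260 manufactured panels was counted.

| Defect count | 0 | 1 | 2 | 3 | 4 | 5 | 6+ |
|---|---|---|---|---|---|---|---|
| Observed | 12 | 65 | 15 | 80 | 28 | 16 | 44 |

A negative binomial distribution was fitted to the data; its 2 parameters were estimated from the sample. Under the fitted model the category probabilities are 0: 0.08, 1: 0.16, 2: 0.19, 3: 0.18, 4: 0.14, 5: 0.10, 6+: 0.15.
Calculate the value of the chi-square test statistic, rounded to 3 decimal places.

70.818

Expected counts E_i = n·p_i: 260×0.08 = 20.8, 260×0.16 = 41.6, 260×0.19 = 49.4, 260×0.18 = 46.8, 260×0.14 = 36.4, 260×0.10 = 26, 260×0.15 = 39.
0: (12 − 20.8)²/20.8 = 77.44/20.8 = 3.7231
1: (65 − 41.6)²/41.6 = 547.56/41.6 = 13.1625
2: (15 − 49.4)²/49.4 = 1183.36/49.4 = 23.9547
3: (80 − 46.8)²/46.8 = 1102.24/46.8 = 23.5521
4: (28 − 36.4)²/36.4 = 70.56/36.4 = 1.9385
5: (16 − 26)²/26 = 100/26 = 3.8462
6+: (44 − 39)²/39 = 25/39 = 0.6410
Sum = 70.818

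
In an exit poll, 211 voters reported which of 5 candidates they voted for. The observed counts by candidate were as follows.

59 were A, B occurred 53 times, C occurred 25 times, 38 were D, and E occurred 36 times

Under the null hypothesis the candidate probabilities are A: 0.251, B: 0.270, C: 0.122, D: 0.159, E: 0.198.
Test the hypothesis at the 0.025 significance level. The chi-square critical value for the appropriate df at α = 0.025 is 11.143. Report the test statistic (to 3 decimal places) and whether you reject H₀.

2.376; do not reject

Expected counts E_i = n·p_i: 211×0.251 = 52.961, 211×0.270 = 56.97, 211×0.122 = 25.742, 211×0.159 = 33.549, 211×0.198 = 41.778.
cat         O        E   (O−E)²/E
A          59   52.961     0.6886
B          53    56.97     0.2767
C          25   25.742     0.0214
D          38   33.549     0.5905
E          36   41.778     0.7991
Sum = 2.376
df = 4. Since 2.376 < 11.143, we do not reject H₀.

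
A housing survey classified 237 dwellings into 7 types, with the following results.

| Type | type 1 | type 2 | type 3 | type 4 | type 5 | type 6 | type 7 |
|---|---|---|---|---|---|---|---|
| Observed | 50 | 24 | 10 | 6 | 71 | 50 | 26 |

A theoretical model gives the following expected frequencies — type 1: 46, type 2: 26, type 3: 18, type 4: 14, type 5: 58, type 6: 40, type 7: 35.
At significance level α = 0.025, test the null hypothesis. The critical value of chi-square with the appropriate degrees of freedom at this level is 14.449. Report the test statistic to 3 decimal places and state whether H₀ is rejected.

type 1: (50 − 46)²/46 = 16/46 = 0.3478
type 2: (24 − 26)²/26 = 4/26 = 0.1538
type 3: (10 − 18)²/18 = 64/18 = 3.5556
type 4: (6 − 14)²/14 = 64/14 = 4.5714
type 5: (71 − 58)²/58 = 169/58 = 2.9138
type 6: (50 − 40)²/40 = 100/40 = 2.5000
type 7: (26 − 35)²/35 = 81/35 = 2.3143
Sum = 16.357
df = 6. Since 16.357 > 14.449, we reject H₀.

16.357; reject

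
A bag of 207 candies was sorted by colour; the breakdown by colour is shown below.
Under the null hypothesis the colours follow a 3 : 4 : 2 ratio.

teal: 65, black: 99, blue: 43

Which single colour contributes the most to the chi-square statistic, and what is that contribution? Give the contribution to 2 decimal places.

Ratio total = 9. Expected counts: 207×3/9 = 69, 207×4/9 = 92, 207×2/9 = 46.
cat         O        E   (O−E)²/E
teal       65       69      0.232
black      99       92      0.533
blue       43       46      0.196
The largest term is for black: 0.53.

black, 0.53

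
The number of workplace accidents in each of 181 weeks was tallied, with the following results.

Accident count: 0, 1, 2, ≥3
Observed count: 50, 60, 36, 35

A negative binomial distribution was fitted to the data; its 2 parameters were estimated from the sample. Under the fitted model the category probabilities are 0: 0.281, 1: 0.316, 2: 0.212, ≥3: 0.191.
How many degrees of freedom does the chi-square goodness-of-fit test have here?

There are k = 4 categories and 2 parameters estimated from the data, so df = 4 − 1 − 2 = 1.

1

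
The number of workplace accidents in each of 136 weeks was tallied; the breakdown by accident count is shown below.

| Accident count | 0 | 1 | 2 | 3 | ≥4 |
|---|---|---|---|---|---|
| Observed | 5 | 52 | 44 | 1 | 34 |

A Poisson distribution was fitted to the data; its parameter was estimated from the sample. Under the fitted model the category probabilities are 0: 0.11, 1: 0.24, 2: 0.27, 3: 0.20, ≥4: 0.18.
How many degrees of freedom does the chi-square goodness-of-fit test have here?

There are k = 5 categories and 1 parameter estimated from the data, so df = 5 − 1 − 1 = 3.

3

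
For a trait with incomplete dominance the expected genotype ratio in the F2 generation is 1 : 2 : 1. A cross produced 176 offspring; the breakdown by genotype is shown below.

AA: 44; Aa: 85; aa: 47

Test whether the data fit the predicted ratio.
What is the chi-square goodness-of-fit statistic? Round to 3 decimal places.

0.307

Ratio total = 4. Expected counts: 176×1/4 = 44, 176×2/4 = 88, 176×1/4 = 44.
cat         O        E   (O−E)²/E
AA         44       44     0.0000
Aa         85       88     0.1023
aa         47       44     0.2045
Sum = 0.307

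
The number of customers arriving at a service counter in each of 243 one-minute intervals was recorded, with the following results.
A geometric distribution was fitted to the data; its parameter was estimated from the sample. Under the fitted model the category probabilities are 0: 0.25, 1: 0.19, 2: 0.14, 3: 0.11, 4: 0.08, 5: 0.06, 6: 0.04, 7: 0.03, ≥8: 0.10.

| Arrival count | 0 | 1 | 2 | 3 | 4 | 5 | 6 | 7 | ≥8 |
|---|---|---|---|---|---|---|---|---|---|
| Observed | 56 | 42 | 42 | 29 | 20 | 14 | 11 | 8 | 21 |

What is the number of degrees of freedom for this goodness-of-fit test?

There are k = 9 categories and 1 parameter estimated from the data, so df = 9 − 1 − 1 = 7.

7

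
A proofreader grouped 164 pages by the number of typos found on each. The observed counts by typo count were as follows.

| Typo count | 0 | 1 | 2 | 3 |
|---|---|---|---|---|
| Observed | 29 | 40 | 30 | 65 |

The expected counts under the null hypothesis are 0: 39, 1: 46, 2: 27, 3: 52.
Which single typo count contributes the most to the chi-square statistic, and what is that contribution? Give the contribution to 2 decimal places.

3, 3.25

cat         O        E   (O−E)²/E
0          29       39      2.564
1          40       46      0.783
2          30       27      0.333
3          65       52      3.250
The largest term is for 3: 3.25.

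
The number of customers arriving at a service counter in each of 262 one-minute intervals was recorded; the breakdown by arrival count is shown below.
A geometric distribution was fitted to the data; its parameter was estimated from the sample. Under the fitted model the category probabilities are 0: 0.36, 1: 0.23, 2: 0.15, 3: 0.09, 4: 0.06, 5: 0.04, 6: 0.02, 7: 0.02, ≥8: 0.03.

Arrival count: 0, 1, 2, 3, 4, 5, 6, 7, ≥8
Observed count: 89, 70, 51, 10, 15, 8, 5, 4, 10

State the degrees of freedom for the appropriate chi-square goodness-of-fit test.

7

There are k = 9 categories and 1 parameter estimated from the data, so df = 9 − 1 − 1 = 7.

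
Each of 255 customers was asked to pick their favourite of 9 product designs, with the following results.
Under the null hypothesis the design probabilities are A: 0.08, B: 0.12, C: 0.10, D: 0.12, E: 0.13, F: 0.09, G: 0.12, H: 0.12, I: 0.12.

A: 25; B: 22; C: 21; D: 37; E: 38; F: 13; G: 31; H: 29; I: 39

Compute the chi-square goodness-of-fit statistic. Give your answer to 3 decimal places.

Expected counts E_i = n·p_i: 255×0.08 = 20.4, 255×0.12 = 30.6, 255×0.10 = 25.5, 255×0.12 = 30.6, 255×0.13 = 33.15, 255×0.09 = 22.95, 255×0.12 = 30.6, 255×0.12 = 30.6, 255×0.12 = 30.6.
A: (25 − 20.4)²/20.4 = 21.16/20.4 = 1.0373
B: (22 − 30.6)²/30.6 = 73.96/30.6 = 2.4170
C: (21 − 25.5)²/25.5 = 20.25/25.5 = 0.7941
D: (37 − 30.6)²/30.6 = 40.96/30.6 = 1.3386
E: (38 − 33.15)²/33.15 = 23.5225/33.15 = 0.7096
F: (13 − 22.95)²/22.95 = 99.0025/22.95 = 4.3138
G: (31 − 30.6)²/30.6 = 0.16/30.6 = 0.0052
H: (29 − 30.6)²/30.6 = 2.56/30.6 = 0.0837
I: (39 − 30.6)²/30.6 = 70.56/30.6 = 2.3059
Sum = 13.005

13.005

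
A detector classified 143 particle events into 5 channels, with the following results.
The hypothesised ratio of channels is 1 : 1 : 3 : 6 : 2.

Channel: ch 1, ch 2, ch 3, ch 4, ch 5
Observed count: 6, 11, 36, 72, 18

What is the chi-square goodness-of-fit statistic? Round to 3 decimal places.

3.818

Ratio total = 13. Expected counts: 143×1/13 = 11, 143×1/13 = 11, 143×3/13 = 33, 143×6/13 = 66, 143×2/13 = 22.
cat         O        E   (O−E)²/E
ch 1        6       11     2.2727
ch 2       11       11     0.0000
ch 3       36       33     0.2727
ch 4       72       66     0.5455
ch 5       18       22     0.7273
Sum = 3.818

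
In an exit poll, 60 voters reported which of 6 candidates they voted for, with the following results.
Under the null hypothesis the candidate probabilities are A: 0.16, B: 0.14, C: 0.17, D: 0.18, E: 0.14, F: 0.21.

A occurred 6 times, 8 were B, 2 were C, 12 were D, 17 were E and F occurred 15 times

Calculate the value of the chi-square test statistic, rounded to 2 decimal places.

17.36

Expected counts E_i = n·p_i: 60×0.16 = 9.6, 60×0.14 = 8.4, 60×0.17 = 10.2, 60×0.18 = 10.8, 60×0.14 = 8.4, 60×0.21 = 12.6.
cat         O        E   (O−E)²/E
A           6      9.6      1.350
B           8      8.4      0.019
C           2     10.2      6.592
D          12     10.8      0.133
E          17      8.4      8.805
F          15     12.6      0.457
Sum = 17.36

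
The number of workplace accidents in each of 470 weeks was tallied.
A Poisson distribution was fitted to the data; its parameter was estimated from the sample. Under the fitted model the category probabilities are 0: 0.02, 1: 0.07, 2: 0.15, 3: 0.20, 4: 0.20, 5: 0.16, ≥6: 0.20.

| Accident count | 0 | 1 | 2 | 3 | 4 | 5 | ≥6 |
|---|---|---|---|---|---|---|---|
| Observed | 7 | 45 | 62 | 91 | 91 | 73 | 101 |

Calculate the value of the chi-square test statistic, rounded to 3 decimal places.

Expected counts E_i = n·p_i: 470×0.02 = 9.4, 470×0.07 = 32.9, 470×0.15 = 70.5, 470×0.20 = 94, 470×0.20 = 94, 470×0.16 = 75.2, 470×0.20 = 94.
cat         O        E   (O−E)²/E
0           7      9.4     0.6128
1          45     32.9     4.4502
2          62     70.5     1.0248
3          91       94     0.0957
4          91       94     0.0957
5          73     75.2     0.0644
≥6        101       94     0.5213
Sum = 6.865

6.865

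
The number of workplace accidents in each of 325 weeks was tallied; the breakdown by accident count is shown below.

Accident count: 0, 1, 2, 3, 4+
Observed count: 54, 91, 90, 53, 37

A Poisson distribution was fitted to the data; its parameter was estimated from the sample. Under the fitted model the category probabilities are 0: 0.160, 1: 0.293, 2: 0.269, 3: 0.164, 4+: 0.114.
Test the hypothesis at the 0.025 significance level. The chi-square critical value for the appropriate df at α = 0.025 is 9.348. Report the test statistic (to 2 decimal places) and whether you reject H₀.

Expected counts E_i = n·p_i: 325×0.160 = 52, 325×0.293 = 95.225, 325×0.269 = 87.425, 325×0.164 = 53.3, 325×0.114 = 37.05.
χ² = (54−52)²/52 + (91−95.225)²/95.225 + (90−87.425)²/87.425 + (53−53.3)²/53.3 + (37−37.05)²/37.05
   = 0.077 + 0.187 + 0.076 + 0.002 + 0.000
Sum = 0.34
df = 3. Since 0.34 < 9.348, we do not reject H₀.

0.34; do not reject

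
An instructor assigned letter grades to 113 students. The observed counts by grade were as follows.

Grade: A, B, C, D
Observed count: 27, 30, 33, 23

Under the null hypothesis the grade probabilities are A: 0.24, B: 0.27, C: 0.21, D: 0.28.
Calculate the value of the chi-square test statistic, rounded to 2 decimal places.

Expected counts E_i = n·p_i: 113×0.24 = 27.12, 113×0.27 = 30.51, 113×0.21 = 23.73, 113×0.28 = 31.64.
χ² = (27−27.12)²/27.12 + (30−30.51)²/30.51 + (33−23.73)²/23.73 + (23−31.64)²/31.64
   = 0.001 + 0.009 + 3.621 + 2.359
Sum = 5.99

5.99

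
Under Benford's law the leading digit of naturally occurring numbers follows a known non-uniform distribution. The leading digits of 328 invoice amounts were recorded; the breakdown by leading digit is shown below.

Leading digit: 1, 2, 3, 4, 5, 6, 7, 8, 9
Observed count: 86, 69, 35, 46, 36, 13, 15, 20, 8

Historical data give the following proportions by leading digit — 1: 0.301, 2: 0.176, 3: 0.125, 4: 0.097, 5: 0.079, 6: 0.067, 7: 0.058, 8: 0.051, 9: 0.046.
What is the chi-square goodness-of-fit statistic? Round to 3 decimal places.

23.458

Expected counts E_i = n·p_i: 328×0.301 = 98.728, 328×0.176 = 57.728, 328×0.125 = 41, 328×0.097 = 31.816, 328×0.079 = 25.912, 328×0.067 = 21.976, 328×0.058 = 19.024, 328×0.051 = 16.728, 328×0.046 = 15.088.
cat         O        E   (O−E)²/E
1          86   98.728     1.6409
2          69   57.728     2.2010
3          35       41     0.8780
4          46   31.816     6.3234
5          36   25.912     3.9274
6          13   21.976     3.6662
7          15   19.024     0.8512
8          20   16.728     0.6400
9           8   15.088     3.3298
Sum = 23.458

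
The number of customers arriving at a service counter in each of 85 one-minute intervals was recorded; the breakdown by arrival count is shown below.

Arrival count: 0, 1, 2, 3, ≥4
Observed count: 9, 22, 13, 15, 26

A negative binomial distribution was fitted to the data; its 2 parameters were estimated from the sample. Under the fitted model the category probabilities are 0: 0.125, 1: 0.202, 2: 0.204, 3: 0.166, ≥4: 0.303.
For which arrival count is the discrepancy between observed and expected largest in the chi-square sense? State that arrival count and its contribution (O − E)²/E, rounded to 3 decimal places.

1, 1.359

Expected counts E_i = n·p_i: 85×0.125 = 10.625, 85×0.202 = 17.17, 85×0.204 = 17.34, 85×0.166 = 14.11, 85×0.303 = 25.755.
χ² = (9−10.625)²/10.625 + (22−17.17)²/17.17 + (13−17.34)²/17.34 + (15−14.11)²/14.11 + (26−25.755)²/25.755
   = 0.2485 + 1.3587 + 1.0863 + 0.0561 + 0.0023
The largest term is for 1: 1.359.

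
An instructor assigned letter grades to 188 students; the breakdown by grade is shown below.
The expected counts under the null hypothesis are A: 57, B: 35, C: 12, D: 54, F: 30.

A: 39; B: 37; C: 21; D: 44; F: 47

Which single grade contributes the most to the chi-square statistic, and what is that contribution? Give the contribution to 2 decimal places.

F, 9.63

χ² = (39−57)²/57 + (37−35)²/35 + (21−12)²/12 + (44−54)²/54 + (47−30)²/30
   = 5.684 + 0.114 + 6.750 + 1.852 + 9.633
The largest term is for F: 9.63.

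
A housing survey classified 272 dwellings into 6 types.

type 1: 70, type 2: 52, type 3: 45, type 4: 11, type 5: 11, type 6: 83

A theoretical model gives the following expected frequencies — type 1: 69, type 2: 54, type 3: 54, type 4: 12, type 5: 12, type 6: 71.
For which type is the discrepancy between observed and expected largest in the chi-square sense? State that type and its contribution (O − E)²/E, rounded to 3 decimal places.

type 1: (70 − 69)²/69 = 1/69 = 0.0145
type 2: (52 − 54)²/54 = 4/54 = 0.0741
type 3: (45 − 54)²/54 = 81/54 = 1.5000
type 4: (11 − 12)²/12 = 1/12 = 0.0833
type 5: (11 − 12)²/12 = 1/12 = 0.0833
type 6: (83 − 71)²/71 = 144/71 = 2.0282
The largest term is for type 6: 2.028.

type 6, 2.028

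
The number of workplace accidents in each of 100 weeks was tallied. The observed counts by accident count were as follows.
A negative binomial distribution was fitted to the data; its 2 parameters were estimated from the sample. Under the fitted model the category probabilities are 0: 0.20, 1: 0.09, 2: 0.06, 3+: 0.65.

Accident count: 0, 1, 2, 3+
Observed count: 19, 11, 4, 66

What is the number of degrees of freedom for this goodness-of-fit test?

There are k = 4 categories and 2 parameters estimated from the data, so df = 4 − 1 − 2 = 1.

1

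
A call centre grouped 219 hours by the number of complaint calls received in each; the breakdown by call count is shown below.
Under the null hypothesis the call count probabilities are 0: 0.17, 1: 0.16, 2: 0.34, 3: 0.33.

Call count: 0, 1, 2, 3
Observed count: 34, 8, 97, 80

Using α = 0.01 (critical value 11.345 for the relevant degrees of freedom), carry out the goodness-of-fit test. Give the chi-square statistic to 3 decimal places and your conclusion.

28.797; reject

Expected counts E_i = n·p_i: 219×0.17 = 37.23, 219×0.16 = 35.04, 219×0.34 = 74.46, 219×0.33 = 72.27.
cat         O        E   (O−E)²/E
0          34    37.23     0.2802
1           8    35.04    20.8665
2          97    74.46     6.8231
3          80    72.27     0.8268
Sum = 28.797
df = 3. Since 28.797 > 11.345, we reject H₀.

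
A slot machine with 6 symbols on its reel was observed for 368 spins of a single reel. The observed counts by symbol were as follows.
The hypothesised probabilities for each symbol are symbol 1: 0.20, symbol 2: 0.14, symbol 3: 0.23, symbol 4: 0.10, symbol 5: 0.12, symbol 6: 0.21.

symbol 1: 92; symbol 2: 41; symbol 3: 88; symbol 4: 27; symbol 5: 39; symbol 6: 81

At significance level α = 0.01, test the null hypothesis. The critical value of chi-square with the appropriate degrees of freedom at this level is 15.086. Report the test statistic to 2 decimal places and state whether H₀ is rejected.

10.27; do not reject

Expected counts E_i = n·p_i: 368×0.20 = 73.6, 368×0.14 = 51.52, 368×0.23 = 84.64, 368×0.10 = 36.8, 368×0.12 = 44.16, 368×0.21 = 77.28.
χ² = (92−73.6)²/73.6 + (41−51.52)²/51.52 + (88−84.64)²/84.64 + (27−36.8)²/36.8 + (39−44.16)²/44.16 + (81−77.28)²/77.28
   = 4.600 + 2.148 + 0.133 + 2.610 + 0.603 + 0.179
Sum = 10.27
df = 5. Since 10.27 < 15.086, we do not reject H₀.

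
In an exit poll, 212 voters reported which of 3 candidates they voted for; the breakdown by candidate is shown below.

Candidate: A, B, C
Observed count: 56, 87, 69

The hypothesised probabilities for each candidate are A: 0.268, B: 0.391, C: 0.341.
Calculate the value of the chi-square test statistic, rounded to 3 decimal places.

0.365

Expected counts E_i = n·p_i: 212×0.268 = 56.816, 212×0.391 = 82.892, 212×0.341 = 72.292.
cat         O        E   (O−E)²/E
A          56   56.816     0.0117
B          87   82.892     0.2036
C          69   72.292     0.1499
Sum = 0.365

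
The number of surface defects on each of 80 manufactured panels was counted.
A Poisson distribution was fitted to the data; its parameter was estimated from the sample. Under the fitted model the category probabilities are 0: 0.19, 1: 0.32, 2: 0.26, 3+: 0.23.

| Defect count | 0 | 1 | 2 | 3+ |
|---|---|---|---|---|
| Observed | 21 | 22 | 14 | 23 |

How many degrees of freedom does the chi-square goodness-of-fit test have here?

There are k = 4 categories and 1 parameter estimated from the data, so df = 4 − 1 − 1 = 2.

2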